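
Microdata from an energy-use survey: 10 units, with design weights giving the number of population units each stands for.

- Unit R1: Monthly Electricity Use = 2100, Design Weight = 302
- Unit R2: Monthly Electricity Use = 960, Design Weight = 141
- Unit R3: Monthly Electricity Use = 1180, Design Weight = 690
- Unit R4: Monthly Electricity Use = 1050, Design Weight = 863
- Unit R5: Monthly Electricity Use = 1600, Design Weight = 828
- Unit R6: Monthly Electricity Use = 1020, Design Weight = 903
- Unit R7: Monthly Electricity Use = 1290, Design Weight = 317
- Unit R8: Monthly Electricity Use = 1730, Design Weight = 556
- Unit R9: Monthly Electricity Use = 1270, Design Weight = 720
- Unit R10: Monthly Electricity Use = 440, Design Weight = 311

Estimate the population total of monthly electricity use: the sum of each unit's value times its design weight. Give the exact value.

Weighted total = 2100×302 + 960×141 + 1180×690 + 1050×863 + 1600×828 + 1020×903 + 1290×317 + 1730×556 + 1270×720 + 440×311
  = 7157820

7157820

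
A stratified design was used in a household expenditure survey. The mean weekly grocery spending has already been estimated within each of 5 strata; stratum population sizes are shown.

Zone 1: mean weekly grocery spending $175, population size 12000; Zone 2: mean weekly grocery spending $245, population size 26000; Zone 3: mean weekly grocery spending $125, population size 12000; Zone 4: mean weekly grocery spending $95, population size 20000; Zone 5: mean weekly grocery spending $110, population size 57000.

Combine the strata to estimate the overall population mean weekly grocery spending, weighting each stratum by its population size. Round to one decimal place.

Σ Nₕ·x̄ₕ = 175×12000 + 245×26000 + 125×12000 + 95×20000 + 110×57000
  = 2100000 + 6370000 + 1500000 + 1900000 + 6270000 = 18140000
Σ Nₕ = 12000 + 26000 + 12000 + 20000 + 57000 = 127000
Overall mean = 18140000 / 127000 = 142.83465

142.8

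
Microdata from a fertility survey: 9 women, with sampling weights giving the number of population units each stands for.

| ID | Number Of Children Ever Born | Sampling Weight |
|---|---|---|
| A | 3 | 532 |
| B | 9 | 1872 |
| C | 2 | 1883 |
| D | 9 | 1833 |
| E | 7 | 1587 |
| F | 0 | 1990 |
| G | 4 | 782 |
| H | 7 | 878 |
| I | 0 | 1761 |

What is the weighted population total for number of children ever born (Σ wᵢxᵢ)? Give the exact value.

Weighted total = 3×532 + 9×1872 + 2×1883 + 9×1833 + 7×1587 + 0×1990 + 4×782 + 7×878 + 0×1761
  = 1596 + 16848 + 3766 + 16497 + 11109 + 0 + 3128 + 6146 + 0 = 59090

59090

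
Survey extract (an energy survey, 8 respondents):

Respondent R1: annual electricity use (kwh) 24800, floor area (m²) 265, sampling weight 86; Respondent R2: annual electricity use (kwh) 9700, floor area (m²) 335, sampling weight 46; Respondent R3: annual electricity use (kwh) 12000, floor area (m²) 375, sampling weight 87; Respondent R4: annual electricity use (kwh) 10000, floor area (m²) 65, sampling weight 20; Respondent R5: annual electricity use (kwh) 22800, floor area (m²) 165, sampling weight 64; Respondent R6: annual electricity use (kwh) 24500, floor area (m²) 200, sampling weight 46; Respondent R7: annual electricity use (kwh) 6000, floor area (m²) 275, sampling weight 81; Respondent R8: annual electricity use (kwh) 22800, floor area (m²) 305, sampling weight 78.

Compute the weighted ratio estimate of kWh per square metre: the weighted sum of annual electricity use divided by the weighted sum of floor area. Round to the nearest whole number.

63

Σ wᵢ·y = 24800×86 + 9700×46 + 12000×87 + 10000×20 + 22800×64 + 24500×46 + 6000×81 + 22800×78
  = 8673600
Σ wᵢ·x = 265×86 + 335×46 + 375×87 + 65×20 + 165×64 + 200×46 + 275×81 + 305×78
  = 137950
Ratio = 8673600 / 137950 = 62.874955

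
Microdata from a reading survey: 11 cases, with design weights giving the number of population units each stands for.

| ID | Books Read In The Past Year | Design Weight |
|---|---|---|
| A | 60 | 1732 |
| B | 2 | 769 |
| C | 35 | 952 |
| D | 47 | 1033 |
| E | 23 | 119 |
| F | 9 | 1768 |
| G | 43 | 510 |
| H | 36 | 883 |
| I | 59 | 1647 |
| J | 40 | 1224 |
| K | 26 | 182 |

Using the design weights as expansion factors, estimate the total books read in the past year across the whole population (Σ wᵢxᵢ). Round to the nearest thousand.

411000

Weighted total = 410561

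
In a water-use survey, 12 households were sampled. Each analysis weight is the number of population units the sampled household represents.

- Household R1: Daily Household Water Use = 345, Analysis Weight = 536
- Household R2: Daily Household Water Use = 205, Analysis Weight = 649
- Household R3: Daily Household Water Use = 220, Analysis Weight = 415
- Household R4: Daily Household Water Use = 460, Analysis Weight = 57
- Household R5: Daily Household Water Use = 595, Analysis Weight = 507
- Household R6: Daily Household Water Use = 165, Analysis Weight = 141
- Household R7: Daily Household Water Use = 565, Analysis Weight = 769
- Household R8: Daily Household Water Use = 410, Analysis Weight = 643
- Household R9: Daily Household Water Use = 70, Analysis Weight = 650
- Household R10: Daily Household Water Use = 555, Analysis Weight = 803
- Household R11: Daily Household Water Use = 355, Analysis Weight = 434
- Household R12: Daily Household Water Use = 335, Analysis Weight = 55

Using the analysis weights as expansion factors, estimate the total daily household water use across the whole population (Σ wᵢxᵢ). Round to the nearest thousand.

2122000

Weighted total = 345×536 + 205×649 + 220×415 + 460×57 + 595×507 + 165×141 + 565×769 + 410×643 + 70×650 + 555×803 + 355×434 + 335×55
  = 184920 + 133045 + 91300 + 26220 + 301665 + 23265 + 434485 + 263630 + 45500 + 445665 + 154070 + 18425 = 2122190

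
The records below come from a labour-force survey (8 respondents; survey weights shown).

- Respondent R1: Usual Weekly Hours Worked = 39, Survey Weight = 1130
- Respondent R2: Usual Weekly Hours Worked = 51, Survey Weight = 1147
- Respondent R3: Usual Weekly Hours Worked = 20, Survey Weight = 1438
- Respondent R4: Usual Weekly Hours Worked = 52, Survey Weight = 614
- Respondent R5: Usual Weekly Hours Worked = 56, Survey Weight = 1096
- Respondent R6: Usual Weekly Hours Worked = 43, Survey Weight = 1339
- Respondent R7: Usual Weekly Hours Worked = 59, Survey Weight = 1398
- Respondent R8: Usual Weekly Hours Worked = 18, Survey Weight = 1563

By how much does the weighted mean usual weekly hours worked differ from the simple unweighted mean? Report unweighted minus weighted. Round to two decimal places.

Unweighted sum = 39 + 51 + 20 + 52 + 56 + 43 + 59 + 18 = 338
Unweighted mean = 338 / 8 = 42.25
Weighted sum = 39×1130 + 51×1147 + 20×1438 + 52×614 + 56×1096 + 43×1339 + 59×1398 + 18×1563
  = 392824
Sum of weights = 9725
Weighted mean = 392824 / 9725 = 40.393213
Difference (unweighted minus weighted) = 1.8567866

1.86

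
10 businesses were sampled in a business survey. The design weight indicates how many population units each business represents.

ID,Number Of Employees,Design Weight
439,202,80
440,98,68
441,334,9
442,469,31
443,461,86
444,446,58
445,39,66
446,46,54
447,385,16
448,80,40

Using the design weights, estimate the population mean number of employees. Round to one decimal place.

236.8

Weighted sum = 202×80 + 98×68 + 334×9 + 469×31 + 461×86 + 446×58 + 39×66 + 46×54 + 385×16 + 80×40
  = 16160 + 6664 + 3006 + 14539 + 39646 + 25868 + 2574 + 2484 + 6160 + 3200 = 120301
Sum of weights = 80 + 68 + 9 + 31 + 86 + 58 + 66 + 54 + 16 + 40 = 508
Weighted mean = 120301 / 508 = 236.81299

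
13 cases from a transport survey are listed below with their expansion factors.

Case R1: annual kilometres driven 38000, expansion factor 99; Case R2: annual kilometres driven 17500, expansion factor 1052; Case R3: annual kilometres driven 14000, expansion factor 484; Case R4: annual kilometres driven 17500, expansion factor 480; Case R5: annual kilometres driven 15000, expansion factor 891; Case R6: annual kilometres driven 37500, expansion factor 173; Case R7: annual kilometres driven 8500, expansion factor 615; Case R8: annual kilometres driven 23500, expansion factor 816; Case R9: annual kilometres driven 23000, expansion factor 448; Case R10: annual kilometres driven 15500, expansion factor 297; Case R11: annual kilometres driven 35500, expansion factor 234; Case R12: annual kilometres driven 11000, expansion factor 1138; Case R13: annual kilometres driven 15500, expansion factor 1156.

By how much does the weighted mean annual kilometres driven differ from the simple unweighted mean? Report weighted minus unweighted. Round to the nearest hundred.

-3800

Unweighted sum = 272000
Unweighted mean = 272000 / 13 = 20923.077
Weighted sum = 135254500
Sum of weights = 7883
Weighted mean = 135254500 / 7883 = 17157.745
Difference (weighted minus unweighted) = -3765.3324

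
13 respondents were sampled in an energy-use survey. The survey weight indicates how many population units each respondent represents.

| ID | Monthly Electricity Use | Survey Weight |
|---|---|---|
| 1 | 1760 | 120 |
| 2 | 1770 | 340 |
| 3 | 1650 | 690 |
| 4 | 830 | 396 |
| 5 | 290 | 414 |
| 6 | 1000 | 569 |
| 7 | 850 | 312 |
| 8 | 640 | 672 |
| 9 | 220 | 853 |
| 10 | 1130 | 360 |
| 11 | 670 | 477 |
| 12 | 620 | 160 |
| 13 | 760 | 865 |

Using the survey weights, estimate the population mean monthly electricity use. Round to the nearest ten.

860

Weighted sum = 5335170
Sum of weights = 6228
Weighted mean = 5335170 / 6228 = 856.64258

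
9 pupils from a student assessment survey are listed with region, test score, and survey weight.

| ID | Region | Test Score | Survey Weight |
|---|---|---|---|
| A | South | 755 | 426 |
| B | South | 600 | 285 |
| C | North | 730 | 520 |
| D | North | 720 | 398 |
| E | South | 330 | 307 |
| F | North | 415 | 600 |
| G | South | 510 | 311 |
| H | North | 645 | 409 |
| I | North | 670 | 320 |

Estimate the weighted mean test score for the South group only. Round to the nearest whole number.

566

South rows: A, B, E, G
Weighted sum = 755×426 + 600×285 + 330×307 + 510×311
  = 321630 + 171000 + 101310 + 158610 = 752550
Sum of weights = 1329
Weighted mean = 752550 / 1329 = 566.25282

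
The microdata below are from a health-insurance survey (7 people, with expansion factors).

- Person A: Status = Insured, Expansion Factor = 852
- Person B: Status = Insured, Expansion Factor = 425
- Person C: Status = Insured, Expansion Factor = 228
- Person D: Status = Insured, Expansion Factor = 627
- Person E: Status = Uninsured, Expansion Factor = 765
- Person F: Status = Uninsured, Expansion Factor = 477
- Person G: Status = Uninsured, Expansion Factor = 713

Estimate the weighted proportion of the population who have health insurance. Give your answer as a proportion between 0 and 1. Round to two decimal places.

0.52

Sum of weights for 'Insured' = 852 + 425 + 228 + 627 = 2132
Total weight = 852 + 425 + 228 + 627 + 765 + 477 + 713 = 4087
Weighted proportion = 2132 / 4087 = 0.52165402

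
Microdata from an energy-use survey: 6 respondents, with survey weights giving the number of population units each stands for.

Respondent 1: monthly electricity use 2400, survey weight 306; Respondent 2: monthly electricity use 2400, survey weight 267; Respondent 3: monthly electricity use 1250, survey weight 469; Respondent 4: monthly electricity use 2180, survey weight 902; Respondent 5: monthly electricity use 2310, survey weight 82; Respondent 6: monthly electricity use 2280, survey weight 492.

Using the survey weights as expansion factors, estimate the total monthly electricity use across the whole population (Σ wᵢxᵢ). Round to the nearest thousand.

Weighted total = 5238990

5239000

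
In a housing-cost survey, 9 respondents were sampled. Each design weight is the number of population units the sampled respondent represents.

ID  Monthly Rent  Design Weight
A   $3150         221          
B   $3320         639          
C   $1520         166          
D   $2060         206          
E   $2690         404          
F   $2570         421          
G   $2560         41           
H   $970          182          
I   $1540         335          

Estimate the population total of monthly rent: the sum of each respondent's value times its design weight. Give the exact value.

6460440

Weighted total = 3150×221 + 3320×639 + 1520×166 + 2060×206 + 2690×404 + 2570×421 + 2560×41 + 970×182 + 1540×335
  = 696150 + 2121480 + 252320 + 424360 + 1086760 + 1081970 + 104960 + 176540 + 515900 = 6460440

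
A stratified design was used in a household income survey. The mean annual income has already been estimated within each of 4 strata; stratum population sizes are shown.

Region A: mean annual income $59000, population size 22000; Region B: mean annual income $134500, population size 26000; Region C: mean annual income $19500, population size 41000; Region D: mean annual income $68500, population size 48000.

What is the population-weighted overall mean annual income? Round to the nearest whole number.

Σ Nₕ·x̄ₕ = 59000×22000 + 134500×26000 + 19500×41000 + 68500×48000
  = 8882500000
Σ Nₕ = 22000 + 26000 + 41000 + 48000 = 137000
Overall mean = 8882500000 / 137000 = 64835.766

64836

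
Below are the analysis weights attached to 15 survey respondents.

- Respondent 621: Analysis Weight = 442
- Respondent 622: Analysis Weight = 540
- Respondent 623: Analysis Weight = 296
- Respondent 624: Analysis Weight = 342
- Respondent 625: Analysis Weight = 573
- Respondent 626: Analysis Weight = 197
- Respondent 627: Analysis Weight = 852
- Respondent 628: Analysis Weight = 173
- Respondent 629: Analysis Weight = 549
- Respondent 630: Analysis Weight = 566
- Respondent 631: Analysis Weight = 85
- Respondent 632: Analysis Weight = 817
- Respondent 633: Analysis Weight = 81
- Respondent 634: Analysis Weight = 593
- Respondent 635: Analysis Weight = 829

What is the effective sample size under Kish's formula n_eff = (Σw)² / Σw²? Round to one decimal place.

11.6

Σ wᵢ = 6935
Σ wᵢ² = 4156437
n_eff = 6935² / 4156437 = 48094225 / 4156437 = 11.571022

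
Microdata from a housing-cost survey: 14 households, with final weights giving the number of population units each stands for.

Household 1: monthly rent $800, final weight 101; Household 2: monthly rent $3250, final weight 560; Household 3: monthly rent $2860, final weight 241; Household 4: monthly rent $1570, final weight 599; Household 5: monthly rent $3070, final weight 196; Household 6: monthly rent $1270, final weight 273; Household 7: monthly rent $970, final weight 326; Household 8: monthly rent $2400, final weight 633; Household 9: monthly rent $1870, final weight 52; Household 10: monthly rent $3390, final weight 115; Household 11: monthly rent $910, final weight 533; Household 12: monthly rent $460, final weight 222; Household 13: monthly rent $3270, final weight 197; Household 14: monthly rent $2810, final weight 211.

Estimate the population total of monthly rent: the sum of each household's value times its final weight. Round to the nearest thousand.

8626000

Weighted total = 8625680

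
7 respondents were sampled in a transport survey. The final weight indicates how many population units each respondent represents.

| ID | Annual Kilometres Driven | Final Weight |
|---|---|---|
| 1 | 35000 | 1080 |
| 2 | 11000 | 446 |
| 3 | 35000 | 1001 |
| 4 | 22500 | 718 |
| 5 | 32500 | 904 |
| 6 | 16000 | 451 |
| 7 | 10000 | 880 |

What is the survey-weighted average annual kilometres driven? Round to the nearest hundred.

Weighted sum = 35000×1080 + 11000×446 + 35000×1001 + 22500×718 + 32500×904 + 16000×451 + 10000×880
  = 139292000
Sum of weights = 5480
Weighted mean = 139292000 / 5480 = 25418.248

25400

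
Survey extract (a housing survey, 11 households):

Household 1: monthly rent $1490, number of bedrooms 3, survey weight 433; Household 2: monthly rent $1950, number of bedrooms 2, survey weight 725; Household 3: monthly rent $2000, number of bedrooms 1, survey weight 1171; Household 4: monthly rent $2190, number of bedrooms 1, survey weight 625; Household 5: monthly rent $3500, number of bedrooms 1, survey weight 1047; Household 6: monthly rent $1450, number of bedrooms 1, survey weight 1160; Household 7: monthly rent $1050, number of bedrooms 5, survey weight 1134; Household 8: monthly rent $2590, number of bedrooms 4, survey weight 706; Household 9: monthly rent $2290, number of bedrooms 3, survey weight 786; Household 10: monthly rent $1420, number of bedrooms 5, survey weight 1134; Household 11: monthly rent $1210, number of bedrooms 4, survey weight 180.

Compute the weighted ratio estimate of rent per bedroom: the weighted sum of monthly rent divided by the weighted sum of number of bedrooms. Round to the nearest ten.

740

Σ wᵢ·y = 1490×433 + 1950×725 + 2000×1171 + 2190×625 + 3500×1047 + 1450×1160 + 1050×1134 + 2590×706 + 2290×786 + 1420×1134 + 1210×180
  = 17763430
Σ wᵢ·x = 3×433 + 2×725 + 1×1171 + 1×625 + 1×1047 + 1×1160 + 5×1134 + 4×706 + 3×786 + 5×1134 + 4×180
  = 23994
Ratio = 17763430 / 23994 = 740.328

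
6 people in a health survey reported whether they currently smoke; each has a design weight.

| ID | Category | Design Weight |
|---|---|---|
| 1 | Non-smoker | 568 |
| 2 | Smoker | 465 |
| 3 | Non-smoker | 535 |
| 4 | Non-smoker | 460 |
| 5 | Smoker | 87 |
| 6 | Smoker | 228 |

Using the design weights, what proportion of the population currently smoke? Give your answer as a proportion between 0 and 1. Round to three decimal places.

0.333

Sum of weights for 'Smoker' = 465 + 87 + 228 = 780
Total weight = 568 + 465 + 535 + 460 + 87 + 228 = 2343
Weighted proportion = 780 / 2343 = 0.33290653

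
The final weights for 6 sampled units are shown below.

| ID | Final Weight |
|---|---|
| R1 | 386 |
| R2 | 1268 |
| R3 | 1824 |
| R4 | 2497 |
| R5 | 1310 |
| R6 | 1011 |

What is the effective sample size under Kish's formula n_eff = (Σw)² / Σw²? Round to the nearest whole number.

5

Σ wᵢ = 386 + 1268 + 1824 + 2497 + 1310 + 1011 = 8296
Σ wᵢ² = 148996 + 1607824 + 3326976 + 6235009 + 1716100 + 1022121 = 14057026
n_eff = 8296² / 14057026 = 68823616 / 14057026 = 4.8960296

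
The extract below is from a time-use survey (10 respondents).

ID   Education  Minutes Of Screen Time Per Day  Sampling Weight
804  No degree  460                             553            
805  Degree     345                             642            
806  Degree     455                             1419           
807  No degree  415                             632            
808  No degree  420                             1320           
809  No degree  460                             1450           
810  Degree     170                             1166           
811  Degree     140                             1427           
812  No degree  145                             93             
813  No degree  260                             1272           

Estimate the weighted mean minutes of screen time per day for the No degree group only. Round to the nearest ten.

No degree rows: 804, 807, 808, 809, 812, 813
Weighted sum = 460×553 + 415×632 + 420×1320 + 460×1450 + 145×93 + 260×1272
  = 254380 + 262280 + 554400 + 667000 + 13485 + 330720 = 2082265
Sum of weights = 553 + 632 + 1320 + 1450 + 93 + 1272 = 5320
Weighted mean = 2082265 / 5320 = 391.4032

390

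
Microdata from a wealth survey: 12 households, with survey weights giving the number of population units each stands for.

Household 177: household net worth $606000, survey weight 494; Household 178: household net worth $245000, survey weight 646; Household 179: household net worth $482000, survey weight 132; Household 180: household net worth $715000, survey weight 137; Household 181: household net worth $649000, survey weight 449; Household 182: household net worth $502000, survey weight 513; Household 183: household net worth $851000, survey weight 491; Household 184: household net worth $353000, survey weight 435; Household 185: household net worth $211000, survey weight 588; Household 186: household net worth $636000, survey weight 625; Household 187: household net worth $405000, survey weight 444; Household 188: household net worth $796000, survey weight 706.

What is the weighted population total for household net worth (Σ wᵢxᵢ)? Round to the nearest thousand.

3002900000

Weighted total = 3002900000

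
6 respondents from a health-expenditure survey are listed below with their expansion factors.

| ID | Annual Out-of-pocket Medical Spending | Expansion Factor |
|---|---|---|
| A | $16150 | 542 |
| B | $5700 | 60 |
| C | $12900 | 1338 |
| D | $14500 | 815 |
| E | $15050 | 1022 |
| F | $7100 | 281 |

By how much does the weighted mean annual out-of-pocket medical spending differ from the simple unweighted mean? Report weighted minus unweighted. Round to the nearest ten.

1790

Unweighted sum = 16150 + 5700 + 12900 + 14500 + 15050 + 7100 = 71400
Unweighted mean = 71400 / 6 = 11900
Weighted sum = 16150×542 + 5700×60 + 12900×1338 + 14500×815 + 15050×1022 + 7100×281
  = 8753300 + 342000 + 17260200 + 11817500 + 15381100 + 1995100 = 55549200
Sum of weights = 542 + 60 + 1338 + 815 + 1022 + 281 = 4058
Weighted mean = 55549200 / 4058 = 13688.812
Difference (weighted minus unweighted) = 1788.8122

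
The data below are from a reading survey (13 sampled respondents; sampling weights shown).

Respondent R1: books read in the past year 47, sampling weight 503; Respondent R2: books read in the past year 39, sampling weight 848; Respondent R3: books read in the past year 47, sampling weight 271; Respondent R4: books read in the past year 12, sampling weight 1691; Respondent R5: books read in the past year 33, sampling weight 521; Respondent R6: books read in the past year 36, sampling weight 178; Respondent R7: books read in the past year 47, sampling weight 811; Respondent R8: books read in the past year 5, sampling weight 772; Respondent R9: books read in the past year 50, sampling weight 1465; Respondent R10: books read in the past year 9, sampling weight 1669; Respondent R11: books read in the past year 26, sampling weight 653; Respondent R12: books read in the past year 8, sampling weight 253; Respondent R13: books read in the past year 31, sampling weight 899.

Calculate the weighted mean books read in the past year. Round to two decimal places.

Weighted sum = 290462
Sum of weights = 10534
Weighted mean = 290462 / 10534 = 27.573761

27.57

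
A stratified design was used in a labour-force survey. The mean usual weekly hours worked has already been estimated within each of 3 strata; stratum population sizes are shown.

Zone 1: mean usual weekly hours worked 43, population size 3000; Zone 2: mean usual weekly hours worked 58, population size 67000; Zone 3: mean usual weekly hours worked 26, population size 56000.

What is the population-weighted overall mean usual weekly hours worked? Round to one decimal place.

43.4

Σ Nₕ·x̄ₕ = 5471000
Σ Nₕ = 126000
Overall mean = 5471000 / 126000 = 43.420635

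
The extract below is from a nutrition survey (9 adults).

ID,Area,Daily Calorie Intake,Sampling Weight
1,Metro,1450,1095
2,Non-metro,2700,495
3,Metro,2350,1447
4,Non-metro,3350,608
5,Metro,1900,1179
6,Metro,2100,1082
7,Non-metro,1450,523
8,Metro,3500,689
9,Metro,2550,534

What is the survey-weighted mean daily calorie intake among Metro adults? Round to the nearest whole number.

Metro rows: 1, 3, 5, 6, 8, 9
Weighted sum = 1450×1095 + 2350×1447 + 1900×1179 + 2100×1082 + 3500×689 + 2550×534
  = 1587750 + 3400450 + 2240100 + 2272200 + 2411500 + 1361700 = 13273700
Sum of weights = 1095 + 1447 + 1179 + 1082 + 689 + 534 = 6026
Weighted mean = 13273700 / 6026 = 2202.7381

2203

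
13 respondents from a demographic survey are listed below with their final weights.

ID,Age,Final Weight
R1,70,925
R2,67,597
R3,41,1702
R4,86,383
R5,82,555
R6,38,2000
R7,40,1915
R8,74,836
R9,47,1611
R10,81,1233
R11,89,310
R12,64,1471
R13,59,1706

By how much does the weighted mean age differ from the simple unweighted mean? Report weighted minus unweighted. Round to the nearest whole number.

Unweighted sum = 838
Unweighted mean = 838 / 13 = 64.461538
Weighted sum = 865421
Sum of weights = 15244
Weighted mean = 865421 / 15244 = 56.771254
Difference (weighted minus unweighted) = -7.6902842

-8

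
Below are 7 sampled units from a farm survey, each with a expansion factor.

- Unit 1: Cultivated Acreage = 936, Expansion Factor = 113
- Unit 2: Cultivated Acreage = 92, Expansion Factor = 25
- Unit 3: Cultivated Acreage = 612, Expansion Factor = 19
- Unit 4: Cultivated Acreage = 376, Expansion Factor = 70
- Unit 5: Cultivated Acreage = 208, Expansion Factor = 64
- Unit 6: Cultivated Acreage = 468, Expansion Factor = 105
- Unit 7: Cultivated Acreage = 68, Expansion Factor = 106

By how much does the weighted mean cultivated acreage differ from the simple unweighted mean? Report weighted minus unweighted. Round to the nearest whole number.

35

Unweighted sum = 936 + 92 + 612 + 376 + 208 + 468 + 68 = 2760
Unweighted mean = 2760 / 7 = 394.28571
Weighted sum = 936×113 + 92×25 + 612×19 + 376×70 + 208×64 + 468×105 + 68×106
  = 105768 + 2300 + 11628 + 26320 + 13312 + 49140 + 7208 = 215676
Sum of weights = 113 + 25 + 19 + 70 + 64 + 105 + 106 = 502
Weighted mean = 215676 / 502 = 429.63347
Difference (weighted minus unweighted) = 35.347752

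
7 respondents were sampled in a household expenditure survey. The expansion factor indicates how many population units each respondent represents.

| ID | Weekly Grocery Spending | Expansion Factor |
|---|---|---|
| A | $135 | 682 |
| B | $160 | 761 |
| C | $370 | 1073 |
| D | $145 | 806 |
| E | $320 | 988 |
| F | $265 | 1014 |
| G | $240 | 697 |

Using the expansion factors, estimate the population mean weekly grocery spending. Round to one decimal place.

245.8

Weighted sum = 1479860
Sum of weights = 682 + 761 + 1073 + 806 + 988 + 1014 + 697 = 6021
Weighted mean = 1479860 / 6021 = 245.78309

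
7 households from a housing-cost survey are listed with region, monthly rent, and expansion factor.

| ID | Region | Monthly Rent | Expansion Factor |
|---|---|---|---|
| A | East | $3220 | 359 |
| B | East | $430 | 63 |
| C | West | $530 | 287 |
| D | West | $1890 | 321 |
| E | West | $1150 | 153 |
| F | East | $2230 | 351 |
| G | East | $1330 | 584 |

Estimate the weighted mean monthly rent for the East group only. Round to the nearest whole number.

2021

East rows: A, B, F, G
Weighted sum = 3220×359 + 430×63 + 2230×351 + 1330×584
  = 1155980 + 27090 + 782730 + 776720 = 2742520
Sum of weights = 359 + 63 + 351 + 584 = 1357
Weighted mean = 2742520 / 1357 = 2021.0169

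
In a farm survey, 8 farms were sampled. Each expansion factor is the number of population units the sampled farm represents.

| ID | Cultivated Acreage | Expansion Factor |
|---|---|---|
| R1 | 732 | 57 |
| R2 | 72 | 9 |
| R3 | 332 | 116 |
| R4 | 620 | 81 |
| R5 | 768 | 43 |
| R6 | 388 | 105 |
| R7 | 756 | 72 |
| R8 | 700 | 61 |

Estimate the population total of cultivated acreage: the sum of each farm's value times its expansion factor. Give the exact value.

302000

Weighted total = 732×57 + 72×9 + 332×116 + 620×81 + 768×43 + 388×105 + 756×72 + 700×61
  = 41724 + 648 + 38512 + 50220 + 33024 + 40740 + 54432 + 42700 = 302000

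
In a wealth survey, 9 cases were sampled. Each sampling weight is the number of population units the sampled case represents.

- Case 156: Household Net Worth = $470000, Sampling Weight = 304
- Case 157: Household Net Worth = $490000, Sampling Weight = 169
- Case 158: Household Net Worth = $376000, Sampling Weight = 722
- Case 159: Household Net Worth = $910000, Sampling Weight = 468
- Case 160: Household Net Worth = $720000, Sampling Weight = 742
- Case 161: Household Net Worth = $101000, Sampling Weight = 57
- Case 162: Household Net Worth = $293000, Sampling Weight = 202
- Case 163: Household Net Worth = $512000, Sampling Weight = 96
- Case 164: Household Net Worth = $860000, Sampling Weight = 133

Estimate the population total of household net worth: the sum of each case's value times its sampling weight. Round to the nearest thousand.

1685757000

Weighted total = 470000×304 + 490000×169 + 376000×722 + 910000×468 + 720000×742 + 101000×57 + 293000×202 + 512000×96 + 860000×133
  = 142880000 + 82810000 + 271472000 + 425880000 + 534240000 + 5757000 + 59186000 + 49152000 + 114380000 = 1685757000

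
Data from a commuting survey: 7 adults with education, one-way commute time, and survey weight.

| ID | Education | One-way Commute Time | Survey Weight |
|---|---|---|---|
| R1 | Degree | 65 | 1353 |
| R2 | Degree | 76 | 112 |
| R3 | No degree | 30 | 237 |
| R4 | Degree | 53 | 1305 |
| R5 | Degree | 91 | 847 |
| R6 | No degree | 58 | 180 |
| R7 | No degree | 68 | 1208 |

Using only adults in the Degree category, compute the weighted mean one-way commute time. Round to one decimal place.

67.1

Degree rows: R1, R2, R4, R5
Weighted sum = 65×1353 + 76×112 + 53×1305 + 91×847
  = 242699
Sum of weights = 3617
Weighted mean = 242699 / 3617 = 67.09953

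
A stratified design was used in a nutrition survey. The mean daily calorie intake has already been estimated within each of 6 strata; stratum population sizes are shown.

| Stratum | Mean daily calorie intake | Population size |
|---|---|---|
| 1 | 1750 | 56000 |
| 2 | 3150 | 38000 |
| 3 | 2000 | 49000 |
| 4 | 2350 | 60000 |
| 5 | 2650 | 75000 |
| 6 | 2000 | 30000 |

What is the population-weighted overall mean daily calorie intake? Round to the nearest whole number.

2323

Σ Nₕ·x̄ₕ = 1750×56000 + 3150×38000 + 2000×49000 + 2350×60000 + 2650×75000 + 2000×30000
  = 715450000
Σ Nₕ = 308000
Overall mean = 715450000 / 308000 = 2322.8896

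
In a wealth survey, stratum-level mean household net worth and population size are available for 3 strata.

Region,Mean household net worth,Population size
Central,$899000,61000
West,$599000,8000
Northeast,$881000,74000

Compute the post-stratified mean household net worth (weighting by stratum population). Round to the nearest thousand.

Σ Nₕ·x̄ₕ = 899000×61000 + 599000×8000 + 881000×74000
  = 54839000000 + 4792000000 + 65194000000 = 124825000000
Σ Nₕ = 61000 + 8000 + 74000 = 143000
Overall mean = 124825000000 / 143000 = 872902.1

873000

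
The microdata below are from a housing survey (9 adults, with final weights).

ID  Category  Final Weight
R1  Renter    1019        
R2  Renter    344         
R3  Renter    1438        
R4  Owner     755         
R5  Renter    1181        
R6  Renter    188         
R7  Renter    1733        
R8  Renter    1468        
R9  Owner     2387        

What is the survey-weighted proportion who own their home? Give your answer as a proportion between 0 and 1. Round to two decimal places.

Sum of weights for 'Owner' = 755 + 2387 = 3142
Total weight = 1019 + 344 + 1438 + 755 + 1181 + 188 + 1733 + 1468 + 2387 = 10513
Weighted proportion = 3142 / 10513 = 0.29886807

0.30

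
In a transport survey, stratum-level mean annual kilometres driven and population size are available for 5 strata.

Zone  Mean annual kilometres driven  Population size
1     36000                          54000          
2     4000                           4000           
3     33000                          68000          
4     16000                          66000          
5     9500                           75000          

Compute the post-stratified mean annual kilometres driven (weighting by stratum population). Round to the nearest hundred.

22400

Σ Nₕ·x̄ₕ = 36000×54000 + 4000×4000 + 33000×68000 + 16000×66000 + 9500×75000
  = 1944000000 + 16000000 + 2244000000 + 1056000000 + 712500000 = 5972500000
Σ Nₕ = 267000
Overall mean = 5972500000 / 267000 = 22368.914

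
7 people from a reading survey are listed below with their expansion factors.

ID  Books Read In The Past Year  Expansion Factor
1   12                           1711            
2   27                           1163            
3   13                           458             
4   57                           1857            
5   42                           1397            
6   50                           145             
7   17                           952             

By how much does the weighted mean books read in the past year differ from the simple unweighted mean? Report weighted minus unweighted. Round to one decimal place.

Unweighted sum = 12 + 27 + 13 + 57 + 42 + 50 + 17 = 218
Unweighted mean = 218 / 7 = 31.142857
Weighted sum = 12×1711 + 27×1163 + 13×458 + 57×1857 + 42×1397 + 50×145 + 17×952
  = 20532 + 31401 + 5954 + 105849 + 58674 + 7250 + 16184 = 245844
Sum of weights = 1711 + 1163 + 458 + 1857 + 1397 + 145 + 952 = 7683
Weighted mean = 245844 / 7683 = 31.998438
Difference (weighted minus unweighted) = 0.85558097

0.9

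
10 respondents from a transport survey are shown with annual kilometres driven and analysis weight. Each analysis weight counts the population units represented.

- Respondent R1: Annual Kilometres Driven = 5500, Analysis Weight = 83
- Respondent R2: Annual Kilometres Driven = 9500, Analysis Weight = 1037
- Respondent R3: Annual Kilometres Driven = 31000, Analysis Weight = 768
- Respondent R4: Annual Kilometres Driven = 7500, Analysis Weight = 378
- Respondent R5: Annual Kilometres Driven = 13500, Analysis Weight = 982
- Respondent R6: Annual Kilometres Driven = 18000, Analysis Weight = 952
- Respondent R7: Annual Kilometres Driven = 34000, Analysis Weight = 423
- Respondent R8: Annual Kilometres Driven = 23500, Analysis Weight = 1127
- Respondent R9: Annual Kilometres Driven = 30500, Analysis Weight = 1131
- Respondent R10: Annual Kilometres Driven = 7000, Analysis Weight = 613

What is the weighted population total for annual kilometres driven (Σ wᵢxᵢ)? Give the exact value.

146997000

Weighted total = 5500×83 + 9500×1037 + 31000×768 + 7500×378 + 13500×982 + 18000×952 + 34000×423 + 23500×1127 + 30500×1131 + 7000×613
  = 146997000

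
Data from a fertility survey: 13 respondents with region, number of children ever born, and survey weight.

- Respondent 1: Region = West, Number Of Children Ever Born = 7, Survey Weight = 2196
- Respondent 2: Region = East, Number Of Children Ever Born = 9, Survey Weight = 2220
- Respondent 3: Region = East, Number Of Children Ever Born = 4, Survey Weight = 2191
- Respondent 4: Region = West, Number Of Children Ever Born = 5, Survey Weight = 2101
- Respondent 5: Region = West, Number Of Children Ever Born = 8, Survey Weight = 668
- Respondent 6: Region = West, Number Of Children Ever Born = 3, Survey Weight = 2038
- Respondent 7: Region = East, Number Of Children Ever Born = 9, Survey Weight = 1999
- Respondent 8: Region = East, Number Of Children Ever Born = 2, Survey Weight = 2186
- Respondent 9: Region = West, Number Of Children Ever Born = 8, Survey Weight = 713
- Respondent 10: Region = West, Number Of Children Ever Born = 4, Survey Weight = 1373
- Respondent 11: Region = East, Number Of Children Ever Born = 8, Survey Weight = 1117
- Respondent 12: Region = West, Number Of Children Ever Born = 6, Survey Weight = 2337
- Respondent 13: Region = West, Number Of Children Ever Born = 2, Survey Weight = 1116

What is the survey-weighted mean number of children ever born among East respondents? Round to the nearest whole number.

East rows: 2, 3, 7, 8, 11
Weighted sum = 9×2220 + 4×2191 + 9×1999 + 2×2186 + 8×1117
  = 19980 + 8764 + 17991 + 4372 + 8936 = 60043
Sum of weights = 2220 + 2191 + 1999 + 2186 + 1117 = 9713
Weighted mean = 60043 / 9713 = 6.1817152

6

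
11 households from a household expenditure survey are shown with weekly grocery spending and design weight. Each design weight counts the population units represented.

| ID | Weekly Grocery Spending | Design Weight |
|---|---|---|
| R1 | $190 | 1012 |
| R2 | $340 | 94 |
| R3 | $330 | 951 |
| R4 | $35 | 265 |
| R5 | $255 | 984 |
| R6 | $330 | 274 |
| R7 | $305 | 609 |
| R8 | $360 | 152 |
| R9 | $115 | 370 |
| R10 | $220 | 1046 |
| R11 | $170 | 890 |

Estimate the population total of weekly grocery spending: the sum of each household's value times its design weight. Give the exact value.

Weighted total = 190×1012 + 340×94 + 330×951 + 35×265 + 255×984 + 330×274 + 305×609 + 360×152 + 115×370 + 220×1046 + 170×890
  = 192280 + 31960 + 313830 + 9275 + 250920 + 90420 + 185745 + 54720 + 42550 + 230120 + 151300 = 1553120

1553120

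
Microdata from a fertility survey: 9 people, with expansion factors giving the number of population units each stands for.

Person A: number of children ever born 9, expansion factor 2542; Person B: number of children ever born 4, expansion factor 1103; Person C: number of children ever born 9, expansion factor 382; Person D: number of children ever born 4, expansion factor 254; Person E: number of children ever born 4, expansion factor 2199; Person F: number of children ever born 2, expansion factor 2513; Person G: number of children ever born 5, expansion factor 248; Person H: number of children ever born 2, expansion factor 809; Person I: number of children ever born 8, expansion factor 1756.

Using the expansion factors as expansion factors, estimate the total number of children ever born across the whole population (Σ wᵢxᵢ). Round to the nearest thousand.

Weighted total = 9×2542 + 4×1103 + 9×382 + 4×254 + 4×2199 + 2×2513 + 5×248 + 2×809 + 8×1756
  = 22878 + 4412 + 3438 + 1016 + 8796 + 5026 + 1240 + 1618 + 14048 = 62472

62000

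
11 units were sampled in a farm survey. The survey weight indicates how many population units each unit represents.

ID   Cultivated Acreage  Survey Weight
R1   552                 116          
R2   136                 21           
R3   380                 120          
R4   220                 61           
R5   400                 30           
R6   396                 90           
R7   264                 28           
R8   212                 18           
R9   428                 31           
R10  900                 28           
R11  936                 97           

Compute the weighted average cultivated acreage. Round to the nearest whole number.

Weighted sum = 314016
Sum of weights = 116 + 21 + 120 + 61 + 30 + 90 + 28 + 18 + 31 + 28 + 97 = 640
Weighted mean = 314016 / 640 = 490.65

491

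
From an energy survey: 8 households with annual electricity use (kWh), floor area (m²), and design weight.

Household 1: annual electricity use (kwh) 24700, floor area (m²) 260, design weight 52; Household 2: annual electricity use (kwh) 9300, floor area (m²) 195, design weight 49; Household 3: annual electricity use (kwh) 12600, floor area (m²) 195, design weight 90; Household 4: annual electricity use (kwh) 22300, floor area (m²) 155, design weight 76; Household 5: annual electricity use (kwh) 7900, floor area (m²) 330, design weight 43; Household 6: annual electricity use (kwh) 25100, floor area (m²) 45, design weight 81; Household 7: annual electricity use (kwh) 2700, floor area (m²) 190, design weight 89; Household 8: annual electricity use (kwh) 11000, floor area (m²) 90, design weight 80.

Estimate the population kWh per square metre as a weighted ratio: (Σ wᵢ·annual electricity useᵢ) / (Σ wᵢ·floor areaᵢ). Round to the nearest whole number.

85

Σ wᵢ·y = 8062000
Σ wᵢ·x = 260×52 + 195×49 + 195×90 + 155×76 + 330×43 + 45×81 + 190×89 + 90×80
  = 13520 + 9555 + 17550 + 11780 + 14190 + 3645 + 16910 + 7200 = 94350
Ratio = 8062000 / 94350 = 85.447801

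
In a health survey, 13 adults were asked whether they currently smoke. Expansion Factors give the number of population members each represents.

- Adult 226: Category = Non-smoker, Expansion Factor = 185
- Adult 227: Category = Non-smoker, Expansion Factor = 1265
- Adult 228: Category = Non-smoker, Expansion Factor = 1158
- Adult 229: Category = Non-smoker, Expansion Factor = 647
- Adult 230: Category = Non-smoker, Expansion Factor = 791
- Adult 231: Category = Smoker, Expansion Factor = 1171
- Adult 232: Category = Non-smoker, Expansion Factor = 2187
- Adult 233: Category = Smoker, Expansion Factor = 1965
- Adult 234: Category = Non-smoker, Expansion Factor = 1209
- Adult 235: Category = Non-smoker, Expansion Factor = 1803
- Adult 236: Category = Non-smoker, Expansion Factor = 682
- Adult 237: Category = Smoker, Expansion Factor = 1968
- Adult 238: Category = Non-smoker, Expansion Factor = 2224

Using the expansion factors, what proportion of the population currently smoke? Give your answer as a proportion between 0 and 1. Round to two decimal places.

Sum of weights for 'Smoker' = 1171 + 1965 + 1968 = 5104
Total weight = 17255
Weighted proportion = 5104 / 17255 = 0.29579832

0.30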